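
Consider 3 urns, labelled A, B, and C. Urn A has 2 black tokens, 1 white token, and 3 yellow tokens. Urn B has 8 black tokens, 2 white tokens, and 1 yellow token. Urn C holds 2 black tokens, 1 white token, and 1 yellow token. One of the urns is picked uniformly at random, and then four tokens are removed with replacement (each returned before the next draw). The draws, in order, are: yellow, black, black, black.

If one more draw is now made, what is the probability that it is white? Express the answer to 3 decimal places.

0.204

For each hypothesis, P(data | H) works out to: P(data | urn A) = (3/6)(2/6)(2/6)(2/6) = 0.018519; P(data | urn B) = (1/11)(8/11)(8/11)(8/11) = 0.03497; P(data | urn C) = (1/4)(2/4)(2/4)(2/4) = 0.03125.
The prior-weighted likelihoods are 1/3 · 0.018519 = 0.0061728, 1/3 · 0.03497 = 0.011657, 1/3 · 0.03125 = 0.010417; these sum to 0.028246.
Dividing through by the total gives posterior P(urn A | data) = 0.21854, P(urn B | data) = 0.41268, P(urn C | data) = 0.36878.
The predictive probability is P(white next | data) = (1/6)(0.21854) + (2/11)(0.41268) + (1/4)(0.36878) = 0.20365.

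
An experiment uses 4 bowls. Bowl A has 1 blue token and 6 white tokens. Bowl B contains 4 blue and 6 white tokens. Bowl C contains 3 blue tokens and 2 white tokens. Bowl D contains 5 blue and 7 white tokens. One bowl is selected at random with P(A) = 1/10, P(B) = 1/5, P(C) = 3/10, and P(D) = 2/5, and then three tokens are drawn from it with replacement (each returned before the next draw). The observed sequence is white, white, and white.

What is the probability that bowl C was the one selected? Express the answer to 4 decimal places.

Under each hypothesis, the probability of the observed sequence is: P(data | bowl A) = (6/7)(6/7)(6/7) = 0.62974; P(data | bowl B) = (6/10)(6/10)(6/10) = 0.216; P(data | bowl C) = (2/5)(2/5)(2/5) = 0.064; P(data | bowl D) = (7/12)(7/12)(7/12) = 0.1985.
Weighting by the prior gives 1/10 · 0.62974 = 0.062974, 1/5 · 0.216 = 0.0432, 3/10 · 0.064 = 0.0192, 2/5 · 0.1985 = 0.079398; with total 0.20477.
Therefore the posterior P(bowl C | data) = (0.0192) / (0.20477) = 0.093763.

0.0938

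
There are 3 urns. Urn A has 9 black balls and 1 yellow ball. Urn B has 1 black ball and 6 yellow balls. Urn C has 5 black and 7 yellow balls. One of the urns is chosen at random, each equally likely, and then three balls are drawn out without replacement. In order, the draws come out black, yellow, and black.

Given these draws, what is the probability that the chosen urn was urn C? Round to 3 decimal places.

For each hypothesis, P(data | H) works out to: P(data | urn A) = (9/10)(1/9)(8/8) = 1/10; P(data | urn B) = (1/7)(6/6)(0/5) = 0; P(data | urn C) = (5/12)(7/11)(4/10) = 7/66.
Multiplying each by its prior: 1/3 · 1/10 = 1/30, 1/3 · 0 = 0, 1/3 · 7/66 = 7/198; these sum to 34/495.
Hence P(urn C | data) = (7/198) / (34/495) = 35/68.

0.515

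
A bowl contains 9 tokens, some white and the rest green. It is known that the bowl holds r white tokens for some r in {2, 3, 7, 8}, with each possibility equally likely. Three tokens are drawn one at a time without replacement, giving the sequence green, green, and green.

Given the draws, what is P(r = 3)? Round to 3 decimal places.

Compute the likelihood of the observed sequence for each case: P(data | r = 2) = (7/9)(6/8)(5/7) = 5/12; P(data | r = 3) = (6/9)(5/8)(4/7) = 5/21; P(data | r = 7) = (2/9)(1/8)(0/7) = 0; P(data | r = 8) = (1/9)(0/8) = 0.
Weighting by the prior gives 1/4 · 5/12 = 5/48, 1/4 · 5/21 = 5/84, 1/4 · 0 = 0, 1/4 · 0 = 0; with total 55/336.
Therefore the posterior P(r = 3 | data) = (5/84) / (55/336) = 4/11.

0.364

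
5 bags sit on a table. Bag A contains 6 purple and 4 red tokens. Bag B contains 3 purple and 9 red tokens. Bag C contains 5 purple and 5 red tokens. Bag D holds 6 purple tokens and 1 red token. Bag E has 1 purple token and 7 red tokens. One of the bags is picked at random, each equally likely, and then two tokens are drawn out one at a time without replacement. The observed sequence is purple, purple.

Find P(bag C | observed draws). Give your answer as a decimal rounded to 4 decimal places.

0.1690

For each hypothesis, P(data | H) works out to: P(data | bag A) = (6/10)(5/9) = 0.33333; P(data | bag B) = (3/12)(2/11) = 0.045455; P(data | bag C) = (5/10)(4/9) = 0.22222; P(data | bag D) = (6/7)(5/6) = 0.71429; P(data | bag E) = (1/8)(0/7) = 0.
Weighting by the prior gives 1/5 · 0.33333 = 0.066667, 1/5 · 0.045455 = 0.0090909, 1/5 · 0.22222 = 0.044444, 1/5 · 0.71429 = 0.14286, 1/5 · 0 = 0; these sum to 0.26306.
Therefore the posterior P(bag C | data) = (0.044444) / (0.26306) = 0.16895.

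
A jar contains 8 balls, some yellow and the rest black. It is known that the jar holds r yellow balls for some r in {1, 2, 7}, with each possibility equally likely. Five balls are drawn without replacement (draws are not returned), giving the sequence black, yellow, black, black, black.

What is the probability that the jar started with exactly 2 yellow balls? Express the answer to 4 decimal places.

The likelihood of the observed sequence under each hypothesis: P(data | r = 1) = (7/8)(1/7)(6/6)(5/5)(4/4) = 1/8; P(data | r = 2) = (6/8)(2/7)(5/6)(4/5)(3/4) = 3/28; P(data | r = 7) = (1/8)(7/7)(0/6) = 0.
The prior-weighted likelihoods are 1/3 · 1/8 = 1/24, 1/3 · 3/28 = 1/28, 1/3 · 0 = 0; with total 13/168.
Therefore the posterior P(r = 2 | data) = (1/28) / (13/168) = 6/13.

0.4615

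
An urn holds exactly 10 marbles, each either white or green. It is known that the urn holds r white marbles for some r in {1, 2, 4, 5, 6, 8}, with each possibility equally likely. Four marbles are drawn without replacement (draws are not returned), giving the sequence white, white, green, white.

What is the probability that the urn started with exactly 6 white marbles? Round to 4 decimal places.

0.3008

The likelihood of the observed sequence under each hypothesis: P(data | r = 1) = (1/10)(0/9) = 0; P(data | r = 2) = (2/10)(1/9)(8/8)(0/7) = 0; P(data | r = 4) = (4/10)(3/9)(6/8)(2/7) = 1/35; P(data | r = 5) = (5/10)(4/9)(5/8)(3/7) = 5/84; P(data | r = 6) = (6/10)(5/9)(4/8)(4/7) = 2/21; P(data | r = 8) = (8/10)(7/9)(2/8)(6/7) = 2/15.
The prior-weighted likelihoods are 1/6 · 0 = 0, 1/6 · 0 = 0, 1/6 · 1/35 = 1/210, 1/6 · 5/84 = 5/504, 1/6 · 2/21 = 1/63, 1/6 · 2/15 = 1/45; summing to 19/360.
By Bayes' rule, P(r = 6 | data) = (1/63) / (19/360) = 40/133.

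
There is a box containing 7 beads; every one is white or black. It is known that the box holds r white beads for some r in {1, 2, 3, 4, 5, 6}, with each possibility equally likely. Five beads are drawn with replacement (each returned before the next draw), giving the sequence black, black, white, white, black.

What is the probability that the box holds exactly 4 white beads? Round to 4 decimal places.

0.2204

Under each hypothesis, the probability of the observed sequence is: P(data | r = 1) = (6/7)(6/7)(1/7)(1/7)(6/7) = 0.012852; P(data | r = 2) = (5/7)(5/7)(2/7)(2/7)(5/7) = 0.02975; P(data | r = 3) = (4/7)(4/7)(3/7)(3/7)(4/7) = 0.034271; P(data | r = 4) = (3/7)(3/7)(4/7)(4/7)(3/7) = 0.025704; P(data | r = 5) = (2/7)(2/7)(5/7)(5/7)(2/7) = 0.0119; P(data | r = 6) = (1/7)(1/7)(6/7)(6/7)(1/7) = 0.002142.
The prior-weighted likelihoods are 1/6 · 0.012852 = 0.002142, 1/6 · 0.02975 = 0.0049583, 1/6 · 0.034271 = 0.0057119, 1/6 · 0.025704 = 0.0042839, 1/6 · 0.0119 = 0.0019833, 1/6 · 0.002142 = 0.00035699; summing to 0.019436.
So P(r = 4 | data) = (0.0042839) / (0.019436) = 0.22041.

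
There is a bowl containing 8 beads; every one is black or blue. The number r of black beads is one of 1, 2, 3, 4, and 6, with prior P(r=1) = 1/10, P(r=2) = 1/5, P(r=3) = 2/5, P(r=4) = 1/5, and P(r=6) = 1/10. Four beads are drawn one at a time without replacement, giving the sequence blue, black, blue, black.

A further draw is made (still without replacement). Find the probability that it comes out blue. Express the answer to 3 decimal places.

Compute the likelihood of the observed sequence for each case: P(data | r = 1) = (7/8)(1/7)(6/6)(0/5) = 0; P(data | r = 2) = (6/8)(2/7)(5/6)(1/5) = 0.035714; P(data | r = 3) = (5/8)(3/7)(4/6)(2/5) = 0.071429; P(data | r = 4) = (4/8)(4/7)(3/6)(3/5) = 0.085714; P(data | r = 6) = (2/8)(6/7)(1/6)(5/5) = 0.035714.
The prior-weighted likelihoods are 1/10 · 0 = 0, 1/5 · 0.035714 = 0.0071429, 2/5 · 0.071429 = 0.028571, 1/5 · 0.085714 = 0.017143, 1/10 · 0.035714 = 0.0035714; with total 0.056429.
Normalising, the posterior is P(r = 1 | data) = 0, P(r = 2 | data) = 0.12658, P(r = 3 | data) = 0.50633, P(r = 4 | data) = 0.3038, P(r = 6 | data) = 0.063291.
Averaging over the posterior, P(blue next | data) = (1)(0.12658) + (3/4)(0.50633) + (1/2)(0.3038) + (0)(0.063291) = 0.65823.

0.658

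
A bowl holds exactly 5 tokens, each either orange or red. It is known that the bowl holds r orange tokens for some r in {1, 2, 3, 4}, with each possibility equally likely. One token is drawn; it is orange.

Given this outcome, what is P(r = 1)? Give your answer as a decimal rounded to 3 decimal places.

Under each hypothesis, the probability of this draw is: P(data | r = 1) = (1/5) = 1/5; P(data | r = 2) = (2/5) = 2/5; P(data | r = 3) = (3/5) = 3/5; P(data | r = 4) = (4/5) = 4/5.
Weighting by the prior gives 1/4 · 1/5 = 1/20, 1/4 · 2/5 = 1/10, 1/4 · 3/5 = 3/20, 1/4 · 4/5 = 1/5; with total 1/2.
Hence P(r = 1 | data) = (1/20) / (1/2) = 1/10.

0.100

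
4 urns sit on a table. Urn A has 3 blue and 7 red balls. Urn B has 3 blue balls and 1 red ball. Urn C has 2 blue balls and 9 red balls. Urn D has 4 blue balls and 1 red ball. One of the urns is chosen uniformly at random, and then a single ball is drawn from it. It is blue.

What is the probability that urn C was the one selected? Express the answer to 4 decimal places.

0.0895

For each hypothesis, P(data | H) works out to: P(data | urn A) = (3/10) = 3/10; P(data | urn B) = (3/4) = 3/4; P(data | urn C) = (2/11) = 2/11; P(data | urn D) = (4/5) = 4/5.
Multiplying each by its prior: 1/4 · 3/10 = 3/40, 1/4 · 3/4 = 3/16, 1/4 · 2/11 = 1/22, 1/4 · 4/5 = 1/5; these sum to 447/880.
So P(urn C | data) = (1/22) / (447/880) = 40/447.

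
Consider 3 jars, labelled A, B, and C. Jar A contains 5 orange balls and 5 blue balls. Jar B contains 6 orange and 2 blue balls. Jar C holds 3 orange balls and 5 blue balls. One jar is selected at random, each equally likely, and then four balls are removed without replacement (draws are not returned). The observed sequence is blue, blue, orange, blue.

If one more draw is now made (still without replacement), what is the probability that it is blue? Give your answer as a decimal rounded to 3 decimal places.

0.440

Under each hypothesis, the probability of the observed sequence is: P(data | jar A) = (5/10)(4/9)(5/8)(3/7) = 5/84; P(data | jar B) = (2/8)(1/7)(6/6)(0/5) = 0; P(data | jar C) = (5/8)(4/7)(3/6)(3/5) = 3/28.
Weighting by the prior gives 1/3 · 5/84 = 5/252, 1/3 · 0 = 0, 1/3 · 3/28 = 1/28; with total 1/18.
The posterior is then P(jar A | data) = 5/14, P(jar B | data) = 0, P(jar C | data) = 9/14.
So P(blue next | data) = Σ P(blue next | H) P(H | data) = (1/3)(5/14) + (1/2)(9/14) = 37/84.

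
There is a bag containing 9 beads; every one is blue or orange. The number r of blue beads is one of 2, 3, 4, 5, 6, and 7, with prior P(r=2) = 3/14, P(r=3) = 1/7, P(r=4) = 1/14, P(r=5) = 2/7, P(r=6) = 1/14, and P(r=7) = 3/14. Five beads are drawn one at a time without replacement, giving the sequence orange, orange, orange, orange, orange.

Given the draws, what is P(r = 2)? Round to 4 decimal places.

0.8289

Compute the likelihood of the observed sequence for each case: P(data | r = 2) = (7/9)(6/8)(5/7)(4/6)(3/5) = 0.16667; P(data | r = 3) = (6/9)(5/8)(4/7)(3/6)(2/5) = 0.047619; P(data | r = 4) = (5/9)(4/8)(3/7)(2/6)(1/5) = 0.0079365; P(data | r = 5) = (4/9)(3/8)(2/7)(1/6)(0/5) = 0; P(data | r = 6) = (3/9)(2/8)(1/7)(0/6) = 0; P(data | r = 7) = (2/9)(1/8)(0/7) = 0.
Multiplying each by its prior: 3/14 · 0.16667 = 0.035714, 1/7 · 0.047619 = 0.0068027, 1/14 · 0.0079365 = 0.00056689, 2/7 · 0 = 0, 1/14 · 0 = 0, 3/14 · 0 = 0; with total 0.043084.
By Bayes' rule, P(r = 2 | data) = (0.035714) / (0.043084) = 0.82895.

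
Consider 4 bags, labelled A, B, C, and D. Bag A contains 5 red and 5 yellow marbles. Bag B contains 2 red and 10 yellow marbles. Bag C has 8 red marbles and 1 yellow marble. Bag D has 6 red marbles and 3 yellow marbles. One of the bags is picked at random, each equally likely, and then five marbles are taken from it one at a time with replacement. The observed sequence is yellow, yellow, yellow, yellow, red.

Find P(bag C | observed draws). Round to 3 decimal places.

The likelihood of the observed sequence under each hypothesis: P(data | bag A) = (5/10)(5/10)(5/10)(5/10)(5/10) = 0.03125; P(data | bag B) = (10/12)(10/12)(10/12)(10/12)(2/12) = 0.080376; P(data | bag C) = (1/9)(1/9)(1/9)(1/9)(8/9) = 0.00013548; P(data | bag D) = (3/9)(3/9)(3/9)(3/9)(6/9) = 0.0082305.
The prior-weighted likelihoods are 1/4 · 0.03125 = 0.0078125, 1/4 · 0.080376 = 0.020094, 1/4 · 0.00013548 = 3.387e-05, 1/4 · 0.0082305 = 0.0020576; these sum to 0.029998.
By Bayes' rule, P(bag C | data) = (3.387e-05) / (0.029998) = 0.0011291.

0.001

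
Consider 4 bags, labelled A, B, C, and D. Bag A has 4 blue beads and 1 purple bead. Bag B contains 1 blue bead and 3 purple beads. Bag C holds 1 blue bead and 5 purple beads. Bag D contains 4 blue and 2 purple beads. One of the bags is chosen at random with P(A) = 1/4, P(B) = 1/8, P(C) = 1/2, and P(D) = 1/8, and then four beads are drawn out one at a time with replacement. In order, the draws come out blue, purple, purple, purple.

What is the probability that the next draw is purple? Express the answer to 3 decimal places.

The likelihood of the observed sequence under each hypothesis: P(data | bag A) = (4/5)(1/5)(1/5)(1/5) = 0.0064; P(data | bag B) = (1/4)(3/4)(3/4)(3/4) = 0.10547; P(data | bag C) = (1/6)(5/6)(5/6)(5/6) = 0.096451; P(data | bag D) = (4/6)(2/6)(2/6)(2/6) = 0.024691.
The prior-weighted likelihoods are 1/4 · 0.0064 = 0.0016, 1/8 · 0.10547 = 0.013184, 1/2 · 0.096451 = 0.048225, 1/8 · 0.024691 = 0.0030864; these sum to 0.066095.
The posterior is then P(bag A | data) = 0.024207, P(bag B | data) = 0.19946, P(bag C | data) = 0.72963, P(bag D | data) = 0.046696.
The predictive probability is P(purple next | data) = (1/5)(0.024207) + (3/4)(0.19946) + (5/6)(0.72963) + (1/3)(0.046696) = 0.77803.

0.778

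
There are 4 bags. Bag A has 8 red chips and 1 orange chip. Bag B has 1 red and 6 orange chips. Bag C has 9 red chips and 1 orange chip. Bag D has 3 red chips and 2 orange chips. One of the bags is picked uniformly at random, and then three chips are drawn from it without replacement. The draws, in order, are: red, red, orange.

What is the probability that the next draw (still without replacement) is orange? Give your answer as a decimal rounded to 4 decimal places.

Compute the likelihood of the observed sequence for each case: P(data | bag A) = (8/9)(7/8)(1/7) = 1/9; P(data | bag B) = (1/7)(0/6) = 0; P(data | bag C) = (9/10)(8/9)(1/8) = 1/10; P(data | bag D) = (3/5)(2/4)(2/3) = 1/5.
Multiplying each by its prior: 1/4 · 1/9 = 1/36, 1/4 · 0 = 0, 1/4 · 1/10 = 1/40, 1/4 · 1/5 = 1/20; with total 37/360.
Normalising, the posterior is P(bag A | data) = 10/37, P(bag B | data) = 0, P(bag C | data) = 9/37, P(bag D | data) = 18/37.
The predictive probability is P(orange next | data) = (0)(10/37) + (0)(9/37) + (1/2)(18/37) = 9/37.

0.2432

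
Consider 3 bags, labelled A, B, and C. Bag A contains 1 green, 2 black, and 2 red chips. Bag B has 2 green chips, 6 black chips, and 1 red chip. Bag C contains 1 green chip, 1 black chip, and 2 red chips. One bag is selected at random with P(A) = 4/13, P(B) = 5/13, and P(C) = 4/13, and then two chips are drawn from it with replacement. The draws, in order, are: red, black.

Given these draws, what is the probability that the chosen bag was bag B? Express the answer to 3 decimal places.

0.245

Under each hypothesis, the probability of the observed sequence is: P(data | bag A) = (2/5)(2/5) = 0.16; P(data | bag B) = (1/9)(6/9) = 0.074074; P(data | bag C) = (2/4)(1/4) = 0.125.
Weighting by the prior gives 4/13 · 0.16 = 0.049231, 5/13 · 0.074074 = 0.02849, 4/13 · 0.125 = 0.038462; with total 0.11618.
Therefore the posterior P(bag B | data) = (0.02849) / (0.11618) = 0.24522.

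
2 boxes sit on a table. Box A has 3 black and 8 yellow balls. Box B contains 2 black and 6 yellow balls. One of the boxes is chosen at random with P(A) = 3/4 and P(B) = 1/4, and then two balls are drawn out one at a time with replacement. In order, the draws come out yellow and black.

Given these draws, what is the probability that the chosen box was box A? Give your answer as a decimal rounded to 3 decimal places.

0.760

The likelihood of the observed sequence under each hypothesis: P(data | box A) = (8/11)(3/11) = 0.19835; P(data | box B) = (6/8)(2/8) = 0.1875.
The prior-weighted likelihoods are 3/4 · 0.19835 = 0.14876, 1/4 · 0.1875 = 0.046875; summing to 0.19564.
Therefore the posterior P(box A | data) = (0.14876) / (0.19564) = 0.7604.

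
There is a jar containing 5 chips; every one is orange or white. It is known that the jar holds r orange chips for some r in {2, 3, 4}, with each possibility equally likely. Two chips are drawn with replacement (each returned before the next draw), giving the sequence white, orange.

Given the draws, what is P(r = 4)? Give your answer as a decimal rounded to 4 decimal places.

0.2500

Under each hypothesis, the probability of the observed sequence is: P(data | r = 2) = (3/5)(2/5) = 6/25; P(data | r = 3) = (2/5)(3/5) = 6/25; P(data | r = 4) = (1/5)(4/5) = 4/25.
The prior-weighted likelihoods are 1/3 · 6/25 = 2/25, 1/3 · 6/25 = 2/25, 1/3 · 4/25 = 4/75; with total 16/75.
So P(r = 4 | data) = (4/75) / (16/75) = 1/4.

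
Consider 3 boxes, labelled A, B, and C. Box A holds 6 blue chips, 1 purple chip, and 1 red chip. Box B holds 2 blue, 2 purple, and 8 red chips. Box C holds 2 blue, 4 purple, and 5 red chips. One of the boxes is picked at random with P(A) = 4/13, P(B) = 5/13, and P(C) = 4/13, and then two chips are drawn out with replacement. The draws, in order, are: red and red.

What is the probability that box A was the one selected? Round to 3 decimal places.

0.020

For each hypothesis, P(data | H) works out to: P(data | box A) = (1/8)(1/8) = 0.015625; P(data | box B) = (8/12)(8/12) = 0.44444; P(data | box C) = (5/11)(5/11) = 0.20661.
Multiplying each by its prior: 4/13 · 0.015625 = 0.0048077, 5/13 · 0.44444 = 0.17094, 4/13 · 0.20661 = 0.063573; with total 0.23932.
By Bayes' rule, P(box A | data) = (0.0048077) / (0.23932) = 0.020089.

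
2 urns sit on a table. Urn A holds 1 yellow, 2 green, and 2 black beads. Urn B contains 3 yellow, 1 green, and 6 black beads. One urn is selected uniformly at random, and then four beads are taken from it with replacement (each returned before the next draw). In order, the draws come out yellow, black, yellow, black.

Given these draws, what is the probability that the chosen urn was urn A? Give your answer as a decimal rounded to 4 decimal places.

0.1649

Under each hypothesis, the probability of the observed sequence is: P(data | urn A) = (1/5)(2/5)(1/5)(2/5) = 0.0064; P(data | urn B) = (3/10)(6/10)(3/10)(6/10) = 0.0324.
The prior-weighted likelihoods are 1/2 · 0.0064 = 0.0032, 1/2 · 0.0324 = 0.0162; these sum to 0.0194.
Hence P(urn A | data) = (0.0032) / (0.0194) = 0.16495.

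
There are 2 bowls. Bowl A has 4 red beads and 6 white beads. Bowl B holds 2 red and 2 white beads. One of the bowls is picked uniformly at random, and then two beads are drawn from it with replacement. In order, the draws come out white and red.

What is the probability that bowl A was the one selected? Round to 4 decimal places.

0.4898

For each hypothesis, P(data | H) works out to: P(data | bowl A) = (6/10)(4/10) = 6/25; P(data | bowl B) = (2/4)(2/4) = 1/4.
Multiplying each by its prior: 1/2 · 6/25 = 3/25, 1/2 · 1/4 = 1/8; summing to 49/200.
So P(bowl A | data) = (3/25) / (49/200) = 24/49.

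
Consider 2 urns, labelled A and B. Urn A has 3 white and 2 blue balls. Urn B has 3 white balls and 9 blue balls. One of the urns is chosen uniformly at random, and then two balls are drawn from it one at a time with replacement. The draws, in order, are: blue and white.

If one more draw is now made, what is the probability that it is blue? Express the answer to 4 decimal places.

Compute the likelihood of the observed sequence for each case: P(data | urn A) = (2/5)(3/5) = 6/25; P(data | urn B) = (9/12)(3/12) = 3/16.
The prior-weighted likelihoods are 1/2 · 6/25 = 3/25, 1/2 · 3/16 = 3/32; summing to 171/800.
The posterior is then P(urn A | data) = 0.5614, P(urn B | data) = 0.4386.
The predictive probability is P(blue next | data) = (2/5)(0.5614) + (3/4)(0.4386) = 0.55351.

0.5535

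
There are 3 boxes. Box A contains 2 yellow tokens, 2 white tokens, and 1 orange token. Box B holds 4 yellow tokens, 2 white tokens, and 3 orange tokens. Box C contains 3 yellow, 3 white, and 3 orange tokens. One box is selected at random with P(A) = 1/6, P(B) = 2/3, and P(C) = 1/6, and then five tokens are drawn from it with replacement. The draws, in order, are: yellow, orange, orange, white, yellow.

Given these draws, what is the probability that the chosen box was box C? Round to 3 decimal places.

0.157

For each hypothesis, P(data | H) works out to: P(data | box A) = (2/5)(1/5)(1/5)(2/5)(2/5) = 0.00256; P(data | box B) = (4/9)(3/9)(3/9)(2/9)(4/9) = 0.0048773; P(data | box C) = (3/9)(3/9)(3/9)(3/9)(3/9) = 0.0041152.
Multiplying each by its prior: 1/6 · 0.00256 = 0.00042667, 2/3 · 0.0048773 = 0.0032515, 1/6 · 0.0041152 = 0.00068587; these sum to 0.0043641.
By Bayes' rule, P(box C | data) = (0.00068587) / (0.0043641) = 0.15716.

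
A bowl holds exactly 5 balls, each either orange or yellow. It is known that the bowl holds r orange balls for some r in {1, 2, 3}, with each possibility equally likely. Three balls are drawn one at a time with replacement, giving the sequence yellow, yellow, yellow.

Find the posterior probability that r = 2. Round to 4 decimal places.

Under each hypothesis, the probability of the observed sequence is: P(data | r = 1) = (4/5)(4/5)(4/5) = 64/125; P(data | r = 2) = (3/5)(3/5)(3/5) = 27/125; P(data | r = 3) = (2/5)(2/5)(2/5) = 8/125.
Weighting by the prior gives 1/3 · 64/125 = 64/375, 1/3 · 27/125 = 9/125, 1/3 · 8/125 = 8/375; these sum to 33/125.
So P(r = 2 | data) = (9/125) / (33/125) = 3/11.

0.2727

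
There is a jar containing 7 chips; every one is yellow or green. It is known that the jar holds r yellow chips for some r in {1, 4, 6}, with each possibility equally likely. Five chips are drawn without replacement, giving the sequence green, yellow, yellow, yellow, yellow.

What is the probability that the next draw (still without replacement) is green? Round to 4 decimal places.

Under each hypothesis, the probability of the observed sequence is: P(data | r = 1) = (6/7)(1/6)(0/5) = 0; P(data | r = 4) = (3/7)(4/6)(3/5)(2/4)(1/3) = 1/35; P(data | r = 6) = (1/7)(6/6)(5/5)(4/4)(3/3) = 1/7.
Weighting by the prior gives 1/3 · 0 = 0, 1/3 · 1/35 = 1/105, 1/3 · 1/7 = 1/21; summing to 2/35.
The posterior is then P(r = 1 | data) = 0, P(r = 4 | data) = 1/6, P(r = 6 | data) = 5/6.
The predictive probability is P(green next | data) = (1)(1/6) + (0)(5/6) = 1/6.

0.1667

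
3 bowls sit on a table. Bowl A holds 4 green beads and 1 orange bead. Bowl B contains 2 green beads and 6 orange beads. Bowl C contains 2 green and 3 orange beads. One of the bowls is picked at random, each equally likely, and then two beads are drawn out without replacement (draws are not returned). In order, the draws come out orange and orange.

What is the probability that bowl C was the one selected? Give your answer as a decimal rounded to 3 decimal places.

0.359

Compute the likelihood of the observed sequence for each case: P(data | bowl A) = (1/5)(0/4) = 0; P(data | bowl B) = (6/8)(5/7) = 15/28; P(data | bowl C) = (3/5)(2/4) = 3/10.
The prior-weighted likelihoods are 1/3 · 0 = 0, 1/3 · 15/28 = 5/28, 1/3 · 3/10 = 1/10; these sum to 39/140.
So P(bowl C | data) = (1/10) / (39/140) = 14/39.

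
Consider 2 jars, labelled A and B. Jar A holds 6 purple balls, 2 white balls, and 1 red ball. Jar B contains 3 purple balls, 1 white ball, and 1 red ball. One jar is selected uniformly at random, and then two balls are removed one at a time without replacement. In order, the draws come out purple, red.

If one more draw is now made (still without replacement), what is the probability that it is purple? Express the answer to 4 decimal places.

0.6837

For each hypothesis, P(data | H) works out to: P(data | jar A) = (6/9)(1/8) = 1/12; P(data | jar B) = (3/5)(1/4) = 3/20.
Multiplying each by its prior: 1/2 · 1/12 = 1/24, 1/2 · 3/20 = 3/40; summing to 7/60.
Normalising, the posterior is P(jar A | data) = 5/14, P(jar B | data) = 9/14.
So P(purple next | data) = Σ P(purple next | H) P(H | data) = (5/7)(5/14) + (2/3)(9/14) = 67/98.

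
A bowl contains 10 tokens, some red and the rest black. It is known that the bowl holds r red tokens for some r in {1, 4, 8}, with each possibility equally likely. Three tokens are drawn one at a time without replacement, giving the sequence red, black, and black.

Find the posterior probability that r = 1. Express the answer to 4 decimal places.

0.3462

Under each hypothesis, the probability of the observed sequence is: P(data | r = 1) = (1/10)(9/9)(8/8) = 1/10; P(data | r = 4) = (4/10)(6/9)(5/8) = 1/6; P(data | r = 8) = (8/10)(2/9)(1/8) = 1/45.
Weighting by the prior gives 1/3 · 1/10 = 1/30, 1/3 · 1/6 = 1/18, 1/3 · 1/45 = 1/135; summing to 13/135.
So P(r = 1 | data) = (1/30) / (13/135) = 9/26.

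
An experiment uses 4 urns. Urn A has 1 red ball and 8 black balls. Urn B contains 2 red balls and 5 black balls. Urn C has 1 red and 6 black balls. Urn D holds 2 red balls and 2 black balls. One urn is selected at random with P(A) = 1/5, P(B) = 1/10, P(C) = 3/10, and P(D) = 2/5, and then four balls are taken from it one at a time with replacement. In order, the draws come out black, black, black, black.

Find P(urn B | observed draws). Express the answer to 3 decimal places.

0.077

The likelihood of the observed sequence under each hypothesis: P(data | urn A) = (8/9)(8/9)(8/9)(8/9) = 0.6243; P(data | urn B) = (5/7)(5/7)(5/7)(5/7) = 0.26031; P(data | urn C) = (6/7)(6/7)(6/7)(6/7) = 0.53978; P(data | urn D) = (2/4)(2/4)(2/4)(2/4) = 0.0625.
The prior-weighted likelihoods are 1/5 · 0.6243 = 0.12486, 1/10 · 0.26031 = 0.026031, 3/10 · 0.53978 = 0.16193, 2/5 · 0.0625 = 0.025; with total 0.33782.
By Bayes' rule, P(urn B | data) = (0.026031) / (0.33782) = 0.077055.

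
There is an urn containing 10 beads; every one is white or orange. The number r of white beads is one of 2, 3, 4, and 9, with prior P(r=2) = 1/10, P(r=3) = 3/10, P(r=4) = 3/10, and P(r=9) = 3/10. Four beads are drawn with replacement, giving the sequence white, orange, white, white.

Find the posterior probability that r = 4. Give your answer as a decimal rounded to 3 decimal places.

Under each hypothesis, the probability of the observed sequence is: P(data | r = 2) = (2/10)(8/10)(2/10)(2/10) = 0.0064; P(data | r = 3) = (3/10)(7/10)(3/10)(3/10) = 0.0189; P(data | r = 4) = (4/10)(6/10)(4/10)(4/10) = 0.0384; P(data | r = 9) = (9/10)(1/10)(9/10)(9/10) = 0.0729.
Weighting by the prior gives 1/10 · 0.0064 = 0.00064, 3/10 · 0.0189 = 0.00567, 3/10 · 0.0384 = 0.01152, 3/10 · 0.0729 = 0.02187; summing to 0.0397.
So P(r = 4 | data) = (0.01152) / (0.0397) = 0.29018.

0.290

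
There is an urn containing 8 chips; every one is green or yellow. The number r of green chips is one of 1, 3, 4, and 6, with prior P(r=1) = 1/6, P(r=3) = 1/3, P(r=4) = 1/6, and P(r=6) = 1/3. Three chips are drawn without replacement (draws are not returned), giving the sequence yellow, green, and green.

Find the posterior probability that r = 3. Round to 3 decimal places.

The likelihood of the observed sequence under each hypothesis: P(data | r = 1) = (7/8)(1/7)(0/6) = 0; P(data | r = 3) = (5/8)(3/7)(2/6) = 5/56; P(data | r = 4) = (4/8)(4/7)(3/6) = 1/7; P(data | r = 6) = (2/8)(6/7)(5/6) = 5/28.
The prior-weighted likelihoods are 1/6 · 0 = 0, 1/3 · 5/56 = 5/168, 1/6 · 1/7 = 1/42, 1/3 · 5/28 = 5/84; these sum to 19/168.
So P(r = 3 | data) = (5/168) / (19/168) = 5/19.

0.263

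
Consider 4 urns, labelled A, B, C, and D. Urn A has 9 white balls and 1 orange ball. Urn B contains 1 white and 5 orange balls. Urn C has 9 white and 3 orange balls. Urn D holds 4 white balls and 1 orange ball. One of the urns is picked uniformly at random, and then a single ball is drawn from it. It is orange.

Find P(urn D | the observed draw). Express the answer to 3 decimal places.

0.145

Under each hypothesis, the probability of this draw is: P(data | urn A) = (1/10) = 1/10; P(data | urn B) = (5/6) = 5/6; P(data | urn C) = (3/12) = 1/4; P(data | urn D) = (1/5) = 1/5.
Multiplying each by its prior: 1/4 · 1/10 = 1/40, 1/4 · 5/6 = 5/24, 1/4 · 1/4 = 1/16, 1/4 · 1/5 = 1/20; with total 83/240.
Hence P(urn D | data) = (1/20) / (83/240) = 12/83.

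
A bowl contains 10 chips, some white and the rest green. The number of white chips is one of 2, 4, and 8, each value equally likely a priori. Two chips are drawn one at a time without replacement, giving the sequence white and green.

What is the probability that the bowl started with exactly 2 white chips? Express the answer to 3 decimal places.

0.286

For each hypothesis, P(data | H) works out to: P(data | r = 2) = (2/10)(8/9) = 8/45; P(data | r = 4) = (4/10)(6/9) = 4/15; P(data | r = 8) = (8/10)(2/9) = 8/45.
Multiplying each by its prior: 1/3 · 8/45 = 8/135, 1/3 · 4/15 = 4/45, 1/3 · 8/45 = 8/135; summing to 28/135.
Therefore the posterior P(r = 2 | data) = (8/135) / (28/135) = 2/7.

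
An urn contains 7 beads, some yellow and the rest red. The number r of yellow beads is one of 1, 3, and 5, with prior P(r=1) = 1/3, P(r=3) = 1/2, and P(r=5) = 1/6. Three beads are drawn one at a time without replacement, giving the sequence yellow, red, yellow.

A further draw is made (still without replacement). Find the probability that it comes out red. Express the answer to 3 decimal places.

0.571

Compute the likelihood of the observed sequence for each case: P(data | r = 1) = (1/7)(6/6)(0/5) = 0; P(data | r = 3) = (3/7)(4/6)(2/5) = 4/35; P(data | r = 5) = (5/7)(2/6)(4/5) = 4/21.
Weighting by the prior gives 1/3 · 0 = 0, 1/2 · 4/35 = 2/35, 1/6 · 4/21 = 2/63; summing to 4/45.
Normalising, the posterior is P(r = 1 | data) = 0, P(r = 3 | data) = 9/14, P(r = 5 | data) = 5/14.
Averaging over the posterior, P(red next | data) = (3/4)(9/14) + (1/4)(5/14) = 4/7.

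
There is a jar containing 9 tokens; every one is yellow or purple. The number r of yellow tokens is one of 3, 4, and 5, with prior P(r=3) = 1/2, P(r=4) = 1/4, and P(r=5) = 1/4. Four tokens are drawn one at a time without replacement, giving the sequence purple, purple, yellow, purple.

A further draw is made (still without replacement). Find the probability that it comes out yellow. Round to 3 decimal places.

0.489

The likelihood of the observed sequence under each hypothesis: P(data | r = 3) = (6/9)(5/8)(3/7)(4/6) = 5/42; P(data | r = 4) = (5/9)(4/8)(4/7)(3/6) = 5/63; P(data | r = 5) = (4/9)(3/8)(5/7)(2/6) = 5/126.
The prior-weighted likelihoods are 1/2 · 5/42 = 5/84, 1/4 · 5/63 = 5/252, 1/4 · 5/126 = 5/504; summing to 5/56.
Dividing through by the total gives posterior P(r = 3 | data) = 2/3, P(r = 4 | data) = 2/9, P(r = 5 | data) = 1/9.
So P(yellow next | data) = Σ P(yellow next | H) P(H | data) = (2/5)(2/3) + (3/5)(2/9) + (4/5)(1/9) = 22/45.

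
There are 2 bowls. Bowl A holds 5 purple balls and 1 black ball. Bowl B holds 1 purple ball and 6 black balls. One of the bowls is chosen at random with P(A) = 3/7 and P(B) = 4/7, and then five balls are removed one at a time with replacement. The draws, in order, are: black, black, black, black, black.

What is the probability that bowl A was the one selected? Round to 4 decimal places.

The likelihood of the observed sequence under each hypothesis: P(data | bowl A) = (1/6)(1/6)(1/6)(1/6)(1/6) = 0.0001286; P(data | bowl B) = (6/7)(6/7)(6/7)(6/7)(6/7) = 0.46266.
The prior-weighted likelihoods are 3/7 · 0.0001286 = 5.5115e-05, 4/7 · 0.46266 = 0.26438; these sum to 0.26443.
By Bayes' rule, P(bowl A | data) = (5.5115e-05) / (0.26443) = 0.00020842.

0.0002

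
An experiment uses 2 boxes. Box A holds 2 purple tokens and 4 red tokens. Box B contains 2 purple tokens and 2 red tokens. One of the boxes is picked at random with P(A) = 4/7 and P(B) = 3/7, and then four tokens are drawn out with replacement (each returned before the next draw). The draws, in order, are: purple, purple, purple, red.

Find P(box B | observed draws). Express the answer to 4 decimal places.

Compute the likelihood of the observed sequence for each case: P(data | box A) = (2/6)(2/6)(2/6)(4/6) = 0.024691; P(data | box B) = (2/4)(2/4)(2/4)(2/4) = 0.0625.
Weighting by the prior gives 4/7 · 0.024691 = 0.014109, 3/7 · 0.0625 = 0.026786; with total 0.040895.
Hence P(box B | data) = (0.026786) / (0.040895) = 0.65499.

0.6550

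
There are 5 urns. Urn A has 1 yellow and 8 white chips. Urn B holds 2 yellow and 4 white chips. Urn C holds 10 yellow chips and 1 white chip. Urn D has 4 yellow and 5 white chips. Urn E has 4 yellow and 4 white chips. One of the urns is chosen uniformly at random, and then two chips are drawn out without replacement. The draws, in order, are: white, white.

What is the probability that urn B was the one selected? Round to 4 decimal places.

For each hypothesis, P(data | H) works out to: P(data | urn A) = (8/9)(7/8) = 0.77778; P(data | urn B) = (4/6)(3/5) = 0.4; P(data | urn C) = (1/11)(0/10) = 0; P(data | urn D) = (5/9)(4/8) = 0.27778; P(data | urn E) = (4/8)(3/7) = 0.21429.
Multiplying each by its prior: 1/5 · 0.77778 = 0.15556, 1/5 · 0.4 = 0.08, 1/5 · 0 = 0, 1/5 · 0.27778 = 0.055556, 1/5 · 0.21429 = 0.042857; with total 0.33397.
Therefore the posterior P(urn B | data) = (0.08) / (0.33397) = 0.23954.

0.2395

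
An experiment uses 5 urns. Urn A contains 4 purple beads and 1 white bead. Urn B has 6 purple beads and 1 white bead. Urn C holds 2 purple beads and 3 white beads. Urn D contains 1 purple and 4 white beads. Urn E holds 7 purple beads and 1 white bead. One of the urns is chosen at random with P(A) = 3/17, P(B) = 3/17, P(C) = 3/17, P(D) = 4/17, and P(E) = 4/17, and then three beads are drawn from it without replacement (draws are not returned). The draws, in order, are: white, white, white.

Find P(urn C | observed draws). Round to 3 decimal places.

0.158

The likelihood of the observed sequence under each hypothesis: P(data | urn A) = (1/5)(0/4) = 0; P(data | urn B) = (1/7)(0/6) = 0; P(data | urn C) = (3/5)(2/4)(1/3) = 1/10; P(data | urn D) = (4/5)(3/4)(2/3) = 2/5; P(data | urn E) = (1/8)(0/7) = 0.
The prior-weighted likelihoods are 3/17 · 0 = 0, 3/17 · 0 = 0, 3/17 · 1/10 = 3/170, 4/17 · 2/5 = 8/85, 4/17 · 0 = 0; these sum to 19/170.
Therefore the posterior P(urn C | data) = (3/170) / (19/170) = 3/19.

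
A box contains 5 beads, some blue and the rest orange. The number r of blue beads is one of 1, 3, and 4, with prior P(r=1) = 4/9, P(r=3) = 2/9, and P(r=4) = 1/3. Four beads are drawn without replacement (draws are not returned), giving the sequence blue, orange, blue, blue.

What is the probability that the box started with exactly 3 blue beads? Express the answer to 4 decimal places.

The likelihood of the observed sequence under each hypothesis: P(data | r = 1) = (1/5)(4/4)(0/3) = 0; P(data | r = 3) = (3/5)(2/4)(2/3)(1/2) = 1/10; P(data | r = 4) = (4/5)(1/4)(3/3)(2/2) = 1/5.
Weighting by the prior gives 4/9 · 0 = 0, 2/9 · 1/10 = 1/45, 1/3 · 1/5 = 1/15; these sum to 4/45.
Therefore the posterior P(r = 3 | data) = (1/45) / (4/45) = 1/4.

0.2500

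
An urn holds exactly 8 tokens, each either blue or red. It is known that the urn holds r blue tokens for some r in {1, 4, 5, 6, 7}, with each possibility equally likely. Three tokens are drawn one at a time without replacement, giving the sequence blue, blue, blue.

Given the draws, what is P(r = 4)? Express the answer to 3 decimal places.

0.058

Under each hypothesis, the probability of the observed sequence is: P(data | r = 1) = (1/8)(0/7) = 0; P(data | r = 4) = (4/8)(3/7)(2/6) = 1/14; P(data | r = 5) = (5/8)(4/7)(3/6) = 5/28; P(data | r = 6) = (6/8)(5/7)(4/6) = 5/14; P(data | r = 7) = (7/8)(6/7)(5/6) = 5/8.
Multiplying each by its prior: 1/5 · 0 = 0, 1/5 · 1/14 = 1/70, 1/5 · 5/28 = 1/28, 1/5 · 5/14 = 1/14, 1/5 · 5/8 = 1/8; summing to 69/280.
So P(r = 4 | data) = (1/70) / (69/280) = 4/69.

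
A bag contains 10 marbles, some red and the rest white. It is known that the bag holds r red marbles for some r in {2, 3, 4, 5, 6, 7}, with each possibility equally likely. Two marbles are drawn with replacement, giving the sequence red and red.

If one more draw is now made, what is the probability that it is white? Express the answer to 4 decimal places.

Compute the likelihood of the observed sequence for each case: P(data | r = 2) = (2/10)(2/10) = 1/25; P(data | r = 3) = (3/10)(3/10) = 9/100; P(data | r = 4) = (4/10)(4/10) = 4/25; P(data | r = 5) = (5/10)(5/10) = 1/4; P(data | r = 6) = (6/10)(6/10) = 9/25; P(data | r = 7) = (7/10)(7/10) = 49/100.
Weighting by the prior gives 1/6 · 1/25 = 1/150, 1/6 · 9/100 = 3/200, 1/6 · 4/25 = 2/75, 1/6 · 1/4 = 1/24, 1/6 · 9/25 = 3/50, 1/6 · 49/100 = 49/600; summing to 139/600.
Dividing through by the total gives posterior P(r = 2 | data) = 0.028777, P(r = 3 | data) = 0.064748, P(r = 4 | data) = 0.11511, P(r = 5 | data) = 0.17986, P(r = 6 | data) = 0.25899, P(r = 7 | data) = 0.35252.
Averaging over the posterior, P(white next | data) = (4/5)(0.028777) + (7/10)(0.064748) + (3/5)(0.11511) + (1/2)(0.17986) + (2/5)(0.25899) + (3/10)(0.35252) = 0.43669.

0.4367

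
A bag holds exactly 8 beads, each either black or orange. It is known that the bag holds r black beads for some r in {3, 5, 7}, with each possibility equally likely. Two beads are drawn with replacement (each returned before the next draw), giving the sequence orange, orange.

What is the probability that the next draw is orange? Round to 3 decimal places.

Under each hypothesis, the probability of the observed sequence is: P(data | r = 3) = (5/8)(5/8) = 25/64; P(data | r = 5) = (3/8)(3/8) = 9/64; P(data | r = 7) = (1/8)(1/8) = 1/64.
The prior-weighted likelihoods are 1/3 · 25/64 = 25/192, 1/3 · 9/64 = 3/64, 1/3 · 1/64 = 1/192; with total 35/192.
The posterior is then P(r = 3 | data) = 5/7, P(r = 5 | data) = 9/35, P(r = 7 | data) = 1/35.
The predictive probability is P(orange next | data) = (5/8)(5/7) + (3/8)(9/35) + (1/8)(1/35) = 153/280.

0.546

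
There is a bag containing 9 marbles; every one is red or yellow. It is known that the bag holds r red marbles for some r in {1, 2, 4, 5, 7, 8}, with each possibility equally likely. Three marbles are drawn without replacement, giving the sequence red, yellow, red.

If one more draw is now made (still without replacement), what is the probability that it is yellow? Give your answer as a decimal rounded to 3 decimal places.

Compute the likelihood of the observed sequence for each case: P(data | r = 1) = (1/9)(8/8)(0/7) = 0; P(data | r = 2) = (2/9)(7/8)(1/7) = 1/36; P(data | r = 4) = (4/9)(5/8)(3/7) = 5/42; P(data | r = 5) = (5/9)(4/8)(4/7) = 10/63; P(data | r = 7) = (7/9)(2/8)(6/7) = 1/6; P(data | r = 8) = (8/9)(1/8)(7/7) = 1/9.
Multiplying each by its prior: 1/6 · 0 = 0, 1/6 · 1/36 = 1/216, 1/6 · 5/42 = 5/252, 1/6 · 10/63 = 5/189, 1/6 · 1/6 = 1/36, 1/6 · 1/9 = 1/54; with total 7/72.
Dividing through by the total gives posterior P(r = 1 | data) = 0, P(r = 2 | data) = 1/21, P(r = 4 | data) = 10/49, P(r = 5 | data) = 40/147, P(r = 7 | data) = 2/7, P(r = 8 | data) = 4/21.
The predictive probability is P(yellow next | data) = (1)(1/21) + (2/3)(10/49) + (1/2)(40/147) + (1/6)(2/7) + (0)(4/21) = 18/49.

0.367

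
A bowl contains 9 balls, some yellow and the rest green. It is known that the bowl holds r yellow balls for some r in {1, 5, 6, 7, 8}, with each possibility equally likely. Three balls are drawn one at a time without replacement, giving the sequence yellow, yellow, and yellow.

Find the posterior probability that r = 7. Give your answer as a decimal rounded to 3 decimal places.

0.289

Under each hypothesis, the probability of the observed sequence is: P(data | r = 1) = (1/9)(0/8) = 0; P(data | r = 5) = (5/9)(4/8)(3/7) = 5/42; P(data | r = 6) = (6/9)(5/8)(4/7) = 5/21; P(data | r = 7) = (7/9)(6/8)(5/7) = 5/12; P(data | r = 8) = (8/9)(7/8)(6/7) = 2/3.
Weighting by the prior gives 1/5 · 0 = 0, 1/5 · 5/42 = 1/42, 1/5 · 5/21 = 1/21, 1/5 · 5/12 = 1/12, 1/5 · 2/3 = 2/15; with total 121/420.
Hence P(r = 7 | data) = (1/12) / (121/420) = 35/121.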